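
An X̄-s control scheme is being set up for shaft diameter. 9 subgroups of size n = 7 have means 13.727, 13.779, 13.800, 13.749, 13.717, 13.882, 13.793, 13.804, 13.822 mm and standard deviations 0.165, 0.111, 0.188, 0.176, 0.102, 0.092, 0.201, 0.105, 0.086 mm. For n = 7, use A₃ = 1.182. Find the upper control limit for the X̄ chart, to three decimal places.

13.947

X̄̄ = (13.727 + 13.779 + 13.800 + 13.749 + 13.717 + 13.882 + 13.793 + 13.804 + 13.822) / 9 = 13.7859
s̄ = (0.165 + 0.111 + 0.188 + 0.176 + 0.102 + 0.092 + 0.201 + 0.105 + 0.086) / 9 = 0.1362
UCL = X̄̄ + A₃·s̄ = 13.7859 + 1.182 × 0.1362 = 13.9469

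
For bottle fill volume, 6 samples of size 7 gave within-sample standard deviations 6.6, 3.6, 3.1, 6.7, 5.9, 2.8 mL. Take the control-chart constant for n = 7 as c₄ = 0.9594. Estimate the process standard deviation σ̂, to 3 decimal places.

s̄ = (6.6 + 3.6 + 3.1 + 6.7 + 5.9 + 2.8) / 6 = 4.7833
σ̂ = s̄ / c₄ = 4.7833 / 0.9594 = 4.9858

4.986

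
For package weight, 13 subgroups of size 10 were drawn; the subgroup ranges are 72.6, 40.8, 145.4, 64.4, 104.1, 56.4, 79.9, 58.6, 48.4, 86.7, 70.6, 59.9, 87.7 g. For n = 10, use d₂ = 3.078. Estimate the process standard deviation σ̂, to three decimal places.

24.379

R̄ = (72.6 + 40.8 + 145.4 + 64.4 + 104.1 + 56.4 + 79.9 + 58.6 + 48.4 + 86.7 + 70.6 + 59.9 + 87.7) / 13 = 75.0385
σ̂ = R̄ / d₂ = 75.0385 / 3.078 = 24.3790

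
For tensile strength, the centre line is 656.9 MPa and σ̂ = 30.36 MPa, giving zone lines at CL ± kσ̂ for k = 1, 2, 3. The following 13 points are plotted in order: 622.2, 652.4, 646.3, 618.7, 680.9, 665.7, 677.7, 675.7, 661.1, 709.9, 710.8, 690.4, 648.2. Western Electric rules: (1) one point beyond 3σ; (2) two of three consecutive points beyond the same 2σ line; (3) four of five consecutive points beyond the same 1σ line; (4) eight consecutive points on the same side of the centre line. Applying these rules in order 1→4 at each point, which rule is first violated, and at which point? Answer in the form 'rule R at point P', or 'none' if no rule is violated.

Zone of each point (C = within 1σ̂, B = 1σ̂–2σ̂, A = 2σ̂–3σ̂, * = beyond 3σ̂; sign = side of CL): 1:-B, 2:-C, 3:-C, 4:-B, 5:+C, 6:+C, 7:+C, 8:+C, 9:+C, 10:+B, 11:+B, 12:+B, 13:-C
Rule 4 (eight consecutive points on the same side of the centre line) is satisfied at point 12.

rule 4 at point 12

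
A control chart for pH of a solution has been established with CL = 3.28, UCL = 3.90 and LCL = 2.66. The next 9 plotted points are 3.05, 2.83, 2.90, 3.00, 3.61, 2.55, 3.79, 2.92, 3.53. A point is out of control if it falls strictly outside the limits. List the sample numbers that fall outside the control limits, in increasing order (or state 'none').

6

Compare each point to [2.66, 3.90]: sample 6 = 2.55 < LCL.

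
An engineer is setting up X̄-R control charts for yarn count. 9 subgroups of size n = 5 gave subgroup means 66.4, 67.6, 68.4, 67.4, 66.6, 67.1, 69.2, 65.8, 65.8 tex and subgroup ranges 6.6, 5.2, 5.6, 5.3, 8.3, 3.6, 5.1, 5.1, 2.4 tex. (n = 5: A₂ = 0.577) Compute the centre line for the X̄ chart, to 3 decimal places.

X̄̄ = (66.4 + 67.6 + 68.4 + 67.4 + 66.6 + 67.1 + 69.2 + 65.8 + 65.8) / 9 = 604.3000 / 9 = 67.1444
CL = X̄̄ = 67.1444

67.144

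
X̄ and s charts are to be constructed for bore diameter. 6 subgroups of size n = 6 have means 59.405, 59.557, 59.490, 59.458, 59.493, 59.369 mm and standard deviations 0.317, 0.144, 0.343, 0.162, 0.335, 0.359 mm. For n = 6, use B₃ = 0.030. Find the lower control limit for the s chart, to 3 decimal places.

s̄ = (0.317 + 0.144 + 0.343 + 0.162 + 0.335 + 0.359) / 6 = 0.2767
LCL_s = B₃·s̄ = 0.030 × 0.2767 = 0.0083

0.008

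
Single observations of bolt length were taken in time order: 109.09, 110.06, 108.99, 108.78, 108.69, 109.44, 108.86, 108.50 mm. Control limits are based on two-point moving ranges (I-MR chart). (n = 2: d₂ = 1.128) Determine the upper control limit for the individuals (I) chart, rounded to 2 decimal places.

110.58

X̄ = (109.09 + 110.06 + 108.99 + 108.78 + 108.69 + 109.44 + 108.86 + 108.50) / 8 = 109.0512
Moving ranges: 0.97, 1.07, 0.21, 0.09, 0.75, 0.58, 0.36; M̄R̄ = 4.0300 / 7 = 0.5757
UCL = X̄ + 3·M̄R̄/d₂ = 109.0512 + 3 × 0.5757 / 1.128 = 110.5824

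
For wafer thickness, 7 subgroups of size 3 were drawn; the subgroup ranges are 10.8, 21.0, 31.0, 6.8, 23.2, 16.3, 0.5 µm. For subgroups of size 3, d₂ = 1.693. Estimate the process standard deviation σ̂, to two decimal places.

R̄ = (10.8 + 21.0 + 31.0 + 6.8 + 23.2 + 16.3 + 0.5) / 7 = 15.6571
σ̂ = R̄ / d₂ = 15.6571 / 1.693 = 9.2482

9.25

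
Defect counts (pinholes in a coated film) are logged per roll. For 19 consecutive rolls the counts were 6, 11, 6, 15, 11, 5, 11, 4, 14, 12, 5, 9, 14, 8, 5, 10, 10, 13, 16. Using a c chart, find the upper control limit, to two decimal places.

c̄ = (6 + 11 + 6 + 15 + 11 + 5 + 11 + 4 + 14 + 12 + 5 + 9 + 14 + 8 + 5 + 10 + 10 + 13 + 16) / 19 = 185 / 19 = 9.7368
UCL = c̄ + 3√c̄ = 9.7368 + 3 × √9.7368 = 9.7368 + 3 × 3.1204 = 19.0980

19.10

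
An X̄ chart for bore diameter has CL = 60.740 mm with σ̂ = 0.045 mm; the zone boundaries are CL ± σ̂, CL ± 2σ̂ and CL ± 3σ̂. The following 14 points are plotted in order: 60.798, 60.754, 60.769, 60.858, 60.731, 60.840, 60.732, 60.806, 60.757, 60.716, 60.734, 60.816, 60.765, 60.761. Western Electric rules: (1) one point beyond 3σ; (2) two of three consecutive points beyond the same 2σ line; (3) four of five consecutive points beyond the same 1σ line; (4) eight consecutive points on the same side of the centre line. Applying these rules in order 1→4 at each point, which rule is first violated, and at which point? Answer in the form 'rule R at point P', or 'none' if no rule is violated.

Zone of each point (C = within 1σ̂, B = 1σ̂–2σ̂, A = 2σ̂–3σ̂, * = beyond 3σ̂; sign = side of CL): 1:+B, 2:+C, 3:+C, 4:+A, 5:-C, 6:+A, 7:-C, 8:+B, 9:+C, 10:-C, 11:-C, 12:+B, 13:+C, 14:+C
Rule 2 (two of three consecutive points beyond the same 2σ limit) is satisfied at point 6.

rule 2 at point 6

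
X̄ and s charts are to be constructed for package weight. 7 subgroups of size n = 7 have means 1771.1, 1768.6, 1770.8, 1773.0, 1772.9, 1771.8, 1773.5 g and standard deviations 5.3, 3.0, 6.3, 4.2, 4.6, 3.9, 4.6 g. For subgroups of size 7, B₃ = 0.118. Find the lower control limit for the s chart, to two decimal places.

0.54

s̄ = (5.3 + 3.0 + 6.3 + 4.2 + 4.6 + 3.9 + 4.6) / 7 = 4.5571
LCL_s = B₃·s̄ = 0.118 × 4.5571 = 0.5377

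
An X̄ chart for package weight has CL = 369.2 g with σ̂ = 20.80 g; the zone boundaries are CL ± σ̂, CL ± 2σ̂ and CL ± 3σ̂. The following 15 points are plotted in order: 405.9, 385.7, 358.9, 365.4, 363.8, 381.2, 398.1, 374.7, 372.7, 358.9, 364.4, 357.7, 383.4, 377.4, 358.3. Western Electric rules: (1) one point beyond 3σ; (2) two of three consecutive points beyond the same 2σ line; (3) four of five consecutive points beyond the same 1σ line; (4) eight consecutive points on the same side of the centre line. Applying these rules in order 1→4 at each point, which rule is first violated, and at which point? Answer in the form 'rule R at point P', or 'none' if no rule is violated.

none

Zone of each point (C = within 1σ̂, B = 1σ̂–2σ̂, A = 2σ̂–3σ̂, * = beyond 3σ̂; sign = side of CL): 1:+B, 2:+C, 3:-C, 4:-C, 5:-C, 6:+C, 7:+B, 8:+C, 9:+C, 10:-C, 11:-C, 12:-C, 13:+C, 14:+C, 15:-C
No rule fires across all 15 points.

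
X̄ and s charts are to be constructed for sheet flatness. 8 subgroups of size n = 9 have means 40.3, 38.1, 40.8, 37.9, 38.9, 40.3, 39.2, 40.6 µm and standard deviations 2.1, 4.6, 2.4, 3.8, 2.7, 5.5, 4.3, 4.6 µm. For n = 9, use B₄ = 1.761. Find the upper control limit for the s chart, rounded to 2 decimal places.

6.60

s̄ = (2.1 + 4.6 + 2.4 + 3.8 + 2.7 + 5.5 + 4.3 + 4.6) / 8 = 3.7500
UCL_s = B₄·s̄ = 1.761 × 3.7500 = 6.6037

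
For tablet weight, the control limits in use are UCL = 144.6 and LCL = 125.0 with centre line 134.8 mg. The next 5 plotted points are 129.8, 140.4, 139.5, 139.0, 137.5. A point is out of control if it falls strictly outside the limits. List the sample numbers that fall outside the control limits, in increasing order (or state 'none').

none

All 5 points lie within [125.0, 144.6].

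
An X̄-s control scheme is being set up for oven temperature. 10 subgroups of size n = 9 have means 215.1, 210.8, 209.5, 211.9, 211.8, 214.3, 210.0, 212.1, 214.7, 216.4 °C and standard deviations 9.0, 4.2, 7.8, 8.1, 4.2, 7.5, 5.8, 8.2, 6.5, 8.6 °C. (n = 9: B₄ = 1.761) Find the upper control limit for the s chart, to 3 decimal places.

12.309

s̄ = (9.0 + 4.2 + 7.8 + 8.1 + 4.2 + 7.5 + 5.8 + 8.2 + 6.5 + 8.6) / 10 = 6.9900
UCL_s = B₄·s̄ = 1.761 × 6.9900 = 12.3094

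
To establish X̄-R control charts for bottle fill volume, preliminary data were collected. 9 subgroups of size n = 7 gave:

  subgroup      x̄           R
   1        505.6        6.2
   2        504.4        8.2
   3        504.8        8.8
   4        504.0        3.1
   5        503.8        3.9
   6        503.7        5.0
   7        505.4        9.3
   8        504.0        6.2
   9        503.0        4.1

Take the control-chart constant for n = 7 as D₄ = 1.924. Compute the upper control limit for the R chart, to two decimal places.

11.72

R̄ = (6.2 + 8.2 + 8.8 + 3.1 + 3.9 + 5.0 + 9.3 + 6.2 + 4.1) / 9 = 54.8000 / 9 = 6.0889
UCL_R = D₄·R̄ = 1.924 × 6.0889 = 11.7150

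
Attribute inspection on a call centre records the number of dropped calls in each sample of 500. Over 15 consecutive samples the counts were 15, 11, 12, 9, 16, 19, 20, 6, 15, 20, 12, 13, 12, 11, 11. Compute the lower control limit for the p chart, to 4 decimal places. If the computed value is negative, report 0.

0.0052

p̄ = Σdᵢ / (k·n) = 202 / (15 × 500) = 0.02693
LCL = p̄ − 3·√(p̄(1−p̄)/n) = 0.02693 − 3 × 0.00724 = 0.00521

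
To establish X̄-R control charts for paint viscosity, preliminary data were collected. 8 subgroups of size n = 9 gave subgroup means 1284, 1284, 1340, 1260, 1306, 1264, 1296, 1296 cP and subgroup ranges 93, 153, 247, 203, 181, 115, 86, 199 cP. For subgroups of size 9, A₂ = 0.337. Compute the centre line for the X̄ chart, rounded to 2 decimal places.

X̄̄ = (1284 + 1284 + 1340 + 1260 + 1306 + 1264 + 1296 + 1296) / 8 = 10330.0000 / 8 = 1291.2500
CL = X̄̄ = 1291.2500

1291.25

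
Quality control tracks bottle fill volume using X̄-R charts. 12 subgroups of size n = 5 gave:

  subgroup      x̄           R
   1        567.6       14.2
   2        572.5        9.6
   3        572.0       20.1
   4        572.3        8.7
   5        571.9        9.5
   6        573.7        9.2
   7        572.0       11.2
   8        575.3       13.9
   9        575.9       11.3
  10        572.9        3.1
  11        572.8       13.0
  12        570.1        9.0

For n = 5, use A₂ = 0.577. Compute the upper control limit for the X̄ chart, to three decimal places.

X̄̄ = (567.6 + 572.5 + 572.0 + 572.3 + 571.9 + 573.7 + 572.0 + 575.3 + 575.9 + 572.9 + 572.8 + 570.1) / 12 = 6869.0000 / 12 = 572.4167
R̄ = (14.2 + 9.6 + 20.1 + 8.7 + 9.5 + 9.2 + 11.2 + 13.9 + 11.3 + 3.1 + 13.0 + 9.0) / 12 = 132.8000 / 12 = 11.0667
UCL = X̄̄ + A₂·R̄ = 572.4167 + 0.577 × 11.0667 = 578.8021

578.802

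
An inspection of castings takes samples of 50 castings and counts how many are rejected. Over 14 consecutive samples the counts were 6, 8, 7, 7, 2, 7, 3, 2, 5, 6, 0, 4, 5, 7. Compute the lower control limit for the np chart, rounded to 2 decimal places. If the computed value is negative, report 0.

p̄ = Σdᵢ / (k·n) = 69 / (14 × 50) = 0.09857
LCL = np̄ − 3·√(np̄(1−p̄)) = 4.9286 − 3 × 2.1078 = -1.3948 → 0 (negative, so LCL = 0)

0.00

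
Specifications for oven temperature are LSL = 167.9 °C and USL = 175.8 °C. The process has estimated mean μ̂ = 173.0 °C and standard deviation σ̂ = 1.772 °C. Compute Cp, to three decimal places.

Cp = (USL − LSL) / (6σ̂) = (175.8 − 167.9) / (6 × 1.772) = 7.9000 / 10.6320 = 0.7430

0.743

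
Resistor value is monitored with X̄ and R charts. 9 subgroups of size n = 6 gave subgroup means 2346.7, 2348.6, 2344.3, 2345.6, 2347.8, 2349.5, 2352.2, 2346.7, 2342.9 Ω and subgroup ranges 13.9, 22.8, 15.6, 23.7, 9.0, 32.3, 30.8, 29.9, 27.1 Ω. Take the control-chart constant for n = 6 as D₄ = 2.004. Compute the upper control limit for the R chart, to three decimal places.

R̄ = (13.9 + 22.8 + 15.6 + 23.7 + 9.0 + 32.3 + 30.8 + 29.9 + 27.1) / 9 = 205.1000 / 9 = 22.7889
UCL_R = D₄·R̄ = 2.004 × 22.7889 = 45.6689

45.669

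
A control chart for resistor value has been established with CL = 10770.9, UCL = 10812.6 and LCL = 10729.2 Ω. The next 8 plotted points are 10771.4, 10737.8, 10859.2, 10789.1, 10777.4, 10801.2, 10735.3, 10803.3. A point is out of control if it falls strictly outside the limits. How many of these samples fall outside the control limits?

Compare each point to [10729.2, 10812.6]: sample 3 = 10859.2 > UCL.

1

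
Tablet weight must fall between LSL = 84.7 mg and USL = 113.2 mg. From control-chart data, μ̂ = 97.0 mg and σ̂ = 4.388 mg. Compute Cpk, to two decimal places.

Cpu = (USL − μ̂) / (3σ̂) = (113.2 − 97.0) / (3 × 4.388) = 1.2306; Cpl = (μ̂ − LSL) / (3σ̂) = (97.0 − 84.7) / (3 × 4.388) = 0.9344; Cpk = min(Cpu, Cpl) = 0.9344

0.93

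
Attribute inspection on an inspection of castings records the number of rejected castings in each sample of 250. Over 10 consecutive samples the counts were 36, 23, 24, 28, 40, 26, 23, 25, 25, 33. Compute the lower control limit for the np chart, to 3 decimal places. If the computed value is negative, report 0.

p̄ = Σdᵢ / (k·n) = 283 / (10 × 250) = 0.11320
LCL = np̄ − 3·√(np̄(1−p̄)) = 28.3000 − 3 × 5.0096 = 13.2711

13.271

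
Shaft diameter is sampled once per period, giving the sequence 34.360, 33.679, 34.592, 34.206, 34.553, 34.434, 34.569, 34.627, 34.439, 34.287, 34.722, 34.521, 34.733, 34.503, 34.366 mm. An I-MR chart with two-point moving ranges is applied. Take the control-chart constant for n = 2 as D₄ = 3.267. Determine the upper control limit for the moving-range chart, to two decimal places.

Moving ranges: 0.681, 0.913, 0.386, 0.347, 0.119, 0.135, 0.058, 0.188, 0.152, 0.435, 0.201, 0.212, 0.230, 0.137; M̄R̄ = 4.1940 / 14 = 0.2996
UCL_MR = D₄·M̄R̄ = 3.267 × 0.2996 = 0.9787

0.98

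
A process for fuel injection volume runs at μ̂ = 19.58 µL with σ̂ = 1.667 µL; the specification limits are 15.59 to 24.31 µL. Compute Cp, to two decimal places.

0.87

Cp = (USL − LSL) / (6σ̂) = (24.31 − 15.59) / (6 × 1.667) = 8.7200 / 10.0020 = 0.8718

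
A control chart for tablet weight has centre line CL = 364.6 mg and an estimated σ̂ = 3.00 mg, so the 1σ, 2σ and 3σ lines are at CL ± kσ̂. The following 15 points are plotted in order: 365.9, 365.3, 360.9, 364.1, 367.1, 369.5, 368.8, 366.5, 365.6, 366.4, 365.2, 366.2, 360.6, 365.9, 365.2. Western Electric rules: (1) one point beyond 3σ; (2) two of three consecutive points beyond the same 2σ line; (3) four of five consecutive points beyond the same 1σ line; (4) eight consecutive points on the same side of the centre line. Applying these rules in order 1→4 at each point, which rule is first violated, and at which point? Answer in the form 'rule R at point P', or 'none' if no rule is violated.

Zone of each point (C = within 1σ̂, B = 1σ̂–2σ̂, A = 2σ̂–3σ̂, * = beyond 3σ̂; sign = side of CL): 1:+C, 2:+C, 3:-B, 4:-C, 5:+C, 6:+B, 7:+B, 8:+C, 9:+C, 10:+C, 11:+C, 12:+C, 13:-B, 14:+C, 15:+C
Rule 4 (eight consecutive points on the same side of the centre line) is satisfied at point 12.

rule 4 at point 12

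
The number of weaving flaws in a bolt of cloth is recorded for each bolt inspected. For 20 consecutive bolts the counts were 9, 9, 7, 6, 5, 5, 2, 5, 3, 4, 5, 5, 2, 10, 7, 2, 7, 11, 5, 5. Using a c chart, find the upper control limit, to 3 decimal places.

12.862

c̄ = (9 + 9 + 7 + 6 + 5 + 5 + 2 + 5 + 3 + 4 + 5 + 5 + 2 + 10 + 7 + 2 + 7 + 11 + 5 + 5) / 20 = 114 / 20 = 5.7000
UCL = c̄ + 3√c̄ = 5.7000 + 3 × √5.7000 = 5.7000 + 3 × 2.3875 = 12.8624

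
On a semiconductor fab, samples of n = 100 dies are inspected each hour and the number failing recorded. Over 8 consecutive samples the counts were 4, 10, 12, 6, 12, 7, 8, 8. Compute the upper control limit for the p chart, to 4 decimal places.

0.1669

p̄ = Σdᵢ / (k·n) = 67 / (8 × 100) = 0.08375
UCL = p̄ + 3·√(p̄(1−p̄)/n) = 0.08375 + 3 × √(0.08375×0.91625/100) = 0.08375 + 3 × 0.02770 = 0.16685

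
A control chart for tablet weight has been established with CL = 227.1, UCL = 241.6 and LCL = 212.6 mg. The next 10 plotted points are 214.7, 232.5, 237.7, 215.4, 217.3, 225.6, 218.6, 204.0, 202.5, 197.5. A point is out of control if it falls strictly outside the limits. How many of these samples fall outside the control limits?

3

Compare each point to [212.6, 241.6]: sample 8 = 204.0 < LCL; sample 9 = 202.5 < LCL; sample 10 = 197.5 < LCL.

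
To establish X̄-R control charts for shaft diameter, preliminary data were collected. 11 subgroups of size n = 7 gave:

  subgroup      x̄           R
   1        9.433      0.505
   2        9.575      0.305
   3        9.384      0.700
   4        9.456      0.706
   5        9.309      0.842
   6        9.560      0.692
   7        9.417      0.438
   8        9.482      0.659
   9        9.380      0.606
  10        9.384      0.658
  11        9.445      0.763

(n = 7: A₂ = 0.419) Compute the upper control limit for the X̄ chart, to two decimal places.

X̄̄ = (9.433 + 9.575 + 9.384 + 9.456 + 9.309 + 9.560 + 9.417 + 9.482 + 9.380 + 9.384 + 9.445) / 11 = 103.8250 / 11 = 9.4386
R̄ = (0.505 + 0.305 + 0.700 + 0.706 + 0.842 + 0.692 + 0.438 + 0.659 + 0.606 + 0.658 + 0.763) / 11 = 6.8740 / 11 = 0.6249
UCL = X̄̄ + A₂·R̄ = 9.4386 + 0.419 × 0.6249 = 9.7005

9.70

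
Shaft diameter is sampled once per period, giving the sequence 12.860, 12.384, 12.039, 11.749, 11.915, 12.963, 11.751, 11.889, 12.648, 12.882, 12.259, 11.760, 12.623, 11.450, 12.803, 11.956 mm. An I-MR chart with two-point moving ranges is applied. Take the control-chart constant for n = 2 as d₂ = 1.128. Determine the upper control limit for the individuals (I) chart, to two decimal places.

14.02

X̄ = (12.860 + 12.384 + 12.039 + 11.749 + 11.915 + 12.963 + 11.751 + 11.889 + 12.648 + 12.882 + 12.259 + 11.760 + 12.623 + 11.450 + 12.803 + 11.956) / 16 = 12.2457
Moving ranges: 0.476, 0.345, 0.290, 0.166, 1.048, 1.212, 0.138, 0.759, 0.234, 0.623, 0.499, 0.863, 1.173, 1.353, 0.847; M̄R̄ = 10.0260 / 15 = 0.6684
UCL = X̄ + 3·M̄R̄/d₂ = 12.2457 + 3 × 0.6684 / 1.128 = 14.0233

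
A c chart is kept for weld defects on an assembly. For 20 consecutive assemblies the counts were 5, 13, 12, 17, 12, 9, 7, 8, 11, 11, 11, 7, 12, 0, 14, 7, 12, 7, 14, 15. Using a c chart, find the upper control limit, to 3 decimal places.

c̄ = (5 + 13 + 12 + 17 + 12 + 9 + 7 + 8 + 11 + 11 + 11 + 7 + 12 + 0 + 14 + 7 + 12 + 7 + 14 + 15) / 20 = 204 / 20 = 10.2000
UCL = c̄ + 3√c̄ = 10.2000 + 3 × √10.2000 = 10.2000 + 3 × 3.1937 = 19.7812

19.781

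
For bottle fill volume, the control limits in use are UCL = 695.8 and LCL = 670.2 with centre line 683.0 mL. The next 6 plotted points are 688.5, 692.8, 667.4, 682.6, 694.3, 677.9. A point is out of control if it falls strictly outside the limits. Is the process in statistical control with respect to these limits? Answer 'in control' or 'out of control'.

out of control

Compare each point to [670.2, 695.8]: sample 3 = 667.4 < LCL.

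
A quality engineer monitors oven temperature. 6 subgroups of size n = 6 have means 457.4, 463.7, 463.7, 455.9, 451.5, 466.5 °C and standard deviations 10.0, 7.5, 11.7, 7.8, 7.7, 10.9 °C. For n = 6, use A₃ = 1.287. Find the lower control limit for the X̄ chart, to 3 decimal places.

447.857

X̄̄ = (457.4 + 463.7 + 463.7 + 455.9 + 451.5 + 466.5) / 6 = 459.7833
s̄ = (10.0 + 7.5 + 11.7 + 7.8 + 7.7 + 10.9) / 6 = 9.2667
LCL = X̄̄ − A₃·s̄ = 459.7833 − 1.287 × 9.2667 = 447.8571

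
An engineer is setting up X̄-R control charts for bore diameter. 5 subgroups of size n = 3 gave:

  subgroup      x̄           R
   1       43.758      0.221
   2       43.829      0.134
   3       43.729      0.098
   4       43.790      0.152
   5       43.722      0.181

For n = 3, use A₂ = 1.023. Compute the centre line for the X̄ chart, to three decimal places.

43.766

X̄̄ = (43.758 + 43.829 + 43.729 + 43.790 + 43.722) / 5 = 218.8280 / 5 = 43.7656
CL = X̄̄ = 43.7656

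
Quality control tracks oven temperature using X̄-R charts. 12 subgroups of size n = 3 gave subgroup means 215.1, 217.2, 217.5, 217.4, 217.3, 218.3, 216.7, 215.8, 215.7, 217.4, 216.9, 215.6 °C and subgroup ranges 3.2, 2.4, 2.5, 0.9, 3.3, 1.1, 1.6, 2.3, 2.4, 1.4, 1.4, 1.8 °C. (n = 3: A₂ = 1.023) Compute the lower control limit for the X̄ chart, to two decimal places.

X̄̄ = (215.1 + 217.2 + 217.5 + 217.4 + 217.3 + 218.3 + 216.7 + 215.8 + 215.7 + 217.4 + 216.9 + 215.6) / 12 = 2600.9000 / 12 = 216.7417
R̄ = (3.2 + 2.4 + 2.5 + 0.9 + 3.3 + 1.1 + 1.6 + 2.3 + 2.4 + 1.4 + 1.4 + 1.8) / 12 = 24.3000 / 12 = 2.0250
LCL = X̄̄ − A₂·R̄ = 216.7417 − 1.023 × 2.0250 = 214.6701

214.67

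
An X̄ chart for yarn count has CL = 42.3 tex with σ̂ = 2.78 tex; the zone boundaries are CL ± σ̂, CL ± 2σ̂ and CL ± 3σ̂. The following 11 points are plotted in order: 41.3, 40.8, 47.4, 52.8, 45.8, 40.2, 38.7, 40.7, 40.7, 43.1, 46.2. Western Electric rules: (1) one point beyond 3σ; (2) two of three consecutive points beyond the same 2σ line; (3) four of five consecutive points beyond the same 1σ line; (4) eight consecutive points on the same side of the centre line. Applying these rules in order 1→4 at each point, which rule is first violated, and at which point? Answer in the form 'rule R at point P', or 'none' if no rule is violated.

Zone of each point (C = within 1σ̂, B = 1σ̂–2σ̂, A = 2σ̂–3σ̂, * = beyond 3σ̂; sign = side of CL): 1:-C, 2:-C, 3:+B, 4:+*, 5:+B, 6:-C, 7:-B, 8:-C, 9:-C, 10:+C, 11:+B
Rule 1 (one point beyond the 3σ limits) is satisfied at point 4.

rule 1 at point 4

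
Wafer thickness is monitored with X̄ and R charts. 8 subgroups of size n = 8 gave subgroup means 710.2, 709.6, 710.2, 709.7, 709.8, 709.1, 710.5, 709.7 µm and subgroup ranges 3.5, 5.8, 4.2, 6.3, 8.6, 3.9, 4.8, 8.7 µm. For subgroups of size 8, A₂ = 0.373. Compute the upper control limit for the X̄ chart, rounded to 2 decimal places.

711.99

X̄̄ = (710.2 + 709.6 + 710.2 + 709.7 + 709.8 + 709.1 + 710.5 + 709.7) / 8 = 5678.8000 / 8 = 709.8500
R̄ = (3.5 + 5.8 + 4.2 + 6.3 + 8.6 + 3.9 + 4.8 + 8.7) / 8 = 45.8000 / 8 = 5.7250
UCL = X̄̄ + A₂·R̄ = 709.8500 + 0.373 × 5.7250 = 711.9854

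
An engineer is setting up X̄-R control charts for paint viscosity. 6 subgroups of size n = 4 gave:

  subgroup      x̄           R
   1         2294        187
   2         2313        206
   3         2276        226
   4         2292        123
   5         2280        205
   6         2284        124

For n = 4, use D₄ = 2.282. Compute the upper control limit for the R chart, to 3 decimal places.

R̄ = (187 + 206 + 226 + 123 + 205 + 124) / 6 = 1071.0000 / 6 = 178.5000
UCL_R = D₄·R̄ = 2.282 × 178.5000 = 407.3370

407.337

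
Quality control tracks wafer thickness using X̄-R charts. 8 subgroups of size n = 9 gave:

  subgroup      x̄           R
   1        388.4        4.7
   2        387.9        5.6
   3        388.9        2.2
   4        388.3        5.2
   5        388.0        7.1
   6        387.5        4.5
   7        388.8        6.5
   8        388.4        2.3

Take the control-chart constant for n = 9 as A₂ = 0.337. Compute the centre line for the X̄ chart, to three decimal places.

388.275

X̄̄ = (388.4 + 387.9 + 388.9 + 388.3 + 388.0 + 387.5 + 388.8 + 388.4) / 8 = 3106.2000 / 8 = 388.2750
CL = X̄̄ = 388.2750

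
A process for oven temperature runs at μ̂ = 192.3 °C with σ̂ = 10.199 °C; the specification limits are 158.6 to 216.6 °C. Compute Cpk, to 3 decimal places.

0.794

Cpu = (USL − μ̂) / (3σ̂) = (216.6 − 192.3) / (3 × 10.199) = 0.7942; Cpl = (μ̂ − LSL) / (3σ̂) = (192.3 − 158.6) / (3 × 10.199) = 1.1014; Cpk = min(Cpu, Cpl) = 0.7942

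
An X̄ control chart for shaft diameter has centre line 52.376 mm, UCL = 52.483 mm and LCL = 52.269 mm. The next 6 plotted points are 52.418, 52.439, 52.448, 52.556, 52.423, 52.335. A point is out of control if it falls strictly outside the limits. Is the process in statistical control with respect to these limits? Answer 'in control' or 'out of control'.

out of control

Compare each point to [52.269, 52.483]: sample 4 = 52.556 > UCL.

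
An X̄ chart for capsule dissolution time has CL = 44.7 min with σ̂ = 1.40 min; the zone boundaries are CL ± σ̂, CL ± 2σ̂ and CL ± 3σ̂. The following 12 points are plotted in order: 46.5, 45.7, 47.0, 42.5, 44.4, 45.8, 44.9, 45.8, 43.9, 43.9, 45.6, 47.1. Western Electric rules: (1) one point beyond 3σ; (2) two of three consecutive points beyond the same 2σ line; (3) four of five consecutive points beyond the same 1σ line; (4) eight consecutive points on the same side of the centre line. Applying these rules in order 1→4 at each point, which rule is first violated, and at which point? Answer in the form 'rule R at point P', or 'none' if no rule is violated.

Zone of each point (C = within 1σ̂, B = 1σ̂–2σ̂, A = 2σ̂–3σ̂, * = beyond 3σ̂; sign = side of CL): 1:+B, 2:+C, 3:+B, 4:-B, 5:-C, 6:+C, 7:+C, 8:+C, 9:-C, 10:-C, 11:+C, 12:+B
No rule fires across all 12 points.

none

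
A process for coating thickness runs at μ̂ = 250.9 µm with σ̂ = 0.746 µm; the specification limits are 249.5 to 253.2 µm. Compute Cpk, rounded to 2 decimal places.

0.63

Cpu = (USL − μ̂) / (3σ̂) = (253.2 − 250.9) / (3 × 0.746) = 1.0277; Cpl = (μ̂ − LSL) / (3σ̂) = (250.9 − 249.5) / (3 × 0.746) = 0.6256; Cpk = min(Cpu, Cpl) = 0.6256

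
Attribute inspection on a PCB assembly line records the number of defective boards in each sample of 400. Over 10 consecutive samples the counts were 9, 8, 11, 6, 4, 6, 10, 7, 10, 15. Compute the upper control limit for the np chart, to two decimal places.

p̄ = Σdᵢ / (k·n) = 86 / (10 × 400) = 0.02150
UCL = np̄ + 3·√(np̄(1−p̄)) = 8.6000 + 3 × √(8.6000×0.97850) = 8.6000 + 3 × 2.9009 = 17.3026

17.30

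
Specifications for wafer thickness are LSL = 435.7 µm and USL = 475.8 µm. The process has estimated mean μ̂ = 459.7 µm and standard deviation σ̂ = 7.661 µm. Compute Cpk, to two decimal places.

Cpu = (USL − μ̂) / (3σ̂) = (475.8 − 459.7) / (3 × 7.661) = 0.7005; Cpl = (μ̂ − LSL) / (3σ̂) = (459.7 − 435.7) / (3 × 7.661) = 1.0443; Cpk = min(Cpu, Cpl) = 0.7005

0.70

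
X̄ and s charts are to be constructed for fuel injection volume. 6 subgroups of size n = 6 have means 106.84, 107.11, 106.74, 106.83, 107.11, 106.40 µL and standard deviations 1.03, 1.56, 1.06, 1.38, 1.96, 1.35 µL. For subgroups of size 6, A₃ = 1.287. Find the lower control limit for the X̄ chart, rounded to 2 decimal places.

X̄̄ = (106.84 + 107.11 + 106.74 + 106.83 + 107.11 + 106.40) / 6 = 106.8383
s̄ = (1.03 + 1.56 + 1.06 + 1.38 + 1.96 + 1.35) / 6 = 1.3900
LCL = X̄̄ − A₃·s̄ = 106.8383 − 1.287 × 1.3900 = 105.0494

105.05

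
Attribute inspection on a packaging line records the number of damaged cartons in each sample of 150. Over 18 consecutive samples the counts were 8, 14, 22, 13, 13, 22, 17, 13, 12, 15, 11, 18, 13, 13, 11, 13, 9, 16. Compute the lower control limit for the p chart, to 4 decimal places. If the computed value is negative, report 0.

0.0223

p̄ = Σdᵢ / (k·n) = 253 / (18 × 150) = 0.09370
LCL = p̄ − 3·√(p̄(1−p̄)/n) = 0.09370 − 3 × 0.02379 = 0.02232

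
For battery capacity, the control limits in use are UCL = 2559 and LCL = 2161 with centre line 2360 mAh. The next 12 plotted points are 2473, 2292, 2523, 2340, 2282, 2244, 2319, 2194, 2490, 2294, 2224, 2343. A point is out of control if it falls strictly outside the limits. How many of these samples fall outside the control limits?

All 12 points lie within [2161, 2559].

0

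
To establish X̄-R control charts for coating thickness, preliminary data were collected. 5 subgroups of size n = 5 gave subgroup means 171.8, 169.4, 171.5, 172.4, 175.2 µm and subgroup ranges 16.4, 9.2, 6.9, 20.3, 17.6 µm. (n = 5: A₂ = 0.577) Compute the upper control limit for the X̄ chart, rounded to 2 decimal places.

180.18

X̄̄ = (171.8 + 169.4 + 171.5 + 172.4 + 175.2) / 5 = 860.3000 / 5 = 172.0600
R̄ = (16.4 + 9.2 + 6.9 + 20.3 + 17.6) / 5 = 70.4000 / 5 = 14.0800
UCL = X̄̄ + A₂·R̄ = 172.0600 + 0.577 × 14.0800 = 180.1842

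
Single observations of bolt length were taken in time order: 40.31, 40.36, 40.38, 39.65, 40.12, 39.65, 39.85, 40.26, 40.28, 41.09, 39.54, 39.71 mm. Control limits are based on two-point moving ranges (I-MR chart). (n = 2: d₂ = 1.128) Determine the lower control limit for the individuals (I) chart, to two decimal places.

X̄ = (40.31 + 40.36 + 40.38 + 39.65 + 40.12 + 39.65 + 39.85 + 40.26 + 40.28 + 41.09 + 39.54 + 39.71) / 12 = 40.1000
Moving ranges: 0.05, 0.02, 0.73, 0.47, 0.47, 0.20, 0.41, 0.02, 0.81, 1.55, 0.17; M̄R̄ = 4.9000 / 11 = 0.4455
LCL = X̄ − 3·M̄R̄/d₂ = 40.1000 − 3 × 0.4455 / 1.128 = 38.9153

38.92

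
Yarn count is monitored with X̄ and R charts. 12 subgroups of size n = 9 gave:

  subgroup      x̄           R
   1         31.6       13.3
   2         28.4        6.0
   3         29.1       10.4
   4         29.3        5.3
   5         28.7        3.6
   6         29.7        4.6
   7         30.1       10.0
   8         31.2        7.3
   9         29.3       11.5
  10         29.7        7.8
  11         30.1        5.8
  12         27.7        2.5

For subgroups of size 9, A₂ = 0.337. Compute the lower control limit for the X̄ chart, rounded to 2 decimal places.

X̄̄ = (31.6 + 28.4 + 29.1 + 29.3 + 28.7 + 29.7 + 30.1 + 31.2 + 29.3 + 29.7 + 30.1 + 27.7) / 12 = 354.9000 / 12 = 29.5750
R̄ = (13.3 + 6.0 + 10.4 + 5.3 + 3.6 + 4.6 + 10.0 + 7.3 + 11.5 + 7.8 + 5.8 + 2.5) / 12 = 88.1000 / 12 = 7.3417
LCL = X̄̄ − A₂·R̄ = 29.5750 − 0.337 × 7.3417 = 27.1009

27.10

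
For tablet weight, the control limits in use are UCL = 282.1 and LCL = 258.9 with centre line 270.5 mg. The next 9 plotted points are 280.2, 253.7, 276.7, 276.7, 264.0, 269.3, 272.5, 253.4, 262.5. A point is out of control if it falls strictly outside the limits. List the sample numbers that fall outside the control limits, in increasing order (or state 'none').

Compare each point to [258.9, 282.1]: sample 2 = 253.7 < LCL; sample 8 = 253.4 < LCL.

2, 8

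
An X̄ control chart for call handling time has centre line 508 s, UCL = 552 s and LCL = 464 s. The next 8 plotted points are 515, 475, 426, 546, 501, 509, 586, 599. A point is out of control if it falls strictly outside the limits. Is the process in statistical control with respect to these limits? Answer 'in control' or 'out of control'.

Compare each point to [464, 552]: sample 3 = 426 < LCL; sample 7 = 586 > UCL; sample 8 = 599 > UCL.

out of control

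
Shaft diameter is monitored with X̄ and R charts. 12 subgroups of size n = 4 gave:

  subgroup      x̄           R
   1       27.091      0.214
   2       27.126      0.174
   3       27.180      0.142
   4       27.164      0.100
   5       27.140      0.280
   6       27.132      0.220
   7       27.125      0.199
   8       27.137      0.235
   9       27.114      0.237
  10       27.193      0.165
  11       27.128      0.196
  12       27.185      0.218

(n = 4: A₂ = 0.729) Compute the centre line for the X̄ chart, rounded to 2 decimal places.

27.14

X̄̄ = (27.091 + 27.126 + 27.180 + 27.164 + 27.140 + 27.132 + 27.125 + 27.137 + 27.114 + 27.193 + 27.128 + 27.185) / 12 = 325.7150 / 12 = 27.1429
CL = X̄̄ = 27.1429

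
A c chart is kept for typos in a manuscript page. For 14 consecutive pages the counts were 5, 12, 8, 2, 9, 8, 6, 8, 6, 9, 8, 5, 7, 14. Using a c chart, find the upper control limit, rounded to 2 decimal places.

c̄ = (5 + 12 + 8 + 2 + 9 + 8 + 6 + 8 + 6 + 9 + 8 + 5 + 7 + 14) / 14 = 107 / 14 = 7.6429
UCL = c̄ + 3√c̄ = 7.6429 + 3 × √7.6429 = 7.6429 + 3 × 2.7646 = 15.9366

15.94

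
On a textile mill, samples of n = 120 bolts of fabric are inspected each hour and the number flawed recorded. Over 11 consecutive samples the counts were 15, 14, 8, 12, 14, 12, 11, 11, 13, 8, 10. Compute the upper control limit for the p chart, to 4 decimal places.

p̄ = Σdᵢ / (k·n) = 128 / (11 × 120) = 0.09697
UCL = p̄ + 3·√(p̄(1−p̄)/n) = 0.09697 + 3 × √(0.09697×0.90303/120) = 0.09697 + 3 × 0.02701 = 0.17801

0.1780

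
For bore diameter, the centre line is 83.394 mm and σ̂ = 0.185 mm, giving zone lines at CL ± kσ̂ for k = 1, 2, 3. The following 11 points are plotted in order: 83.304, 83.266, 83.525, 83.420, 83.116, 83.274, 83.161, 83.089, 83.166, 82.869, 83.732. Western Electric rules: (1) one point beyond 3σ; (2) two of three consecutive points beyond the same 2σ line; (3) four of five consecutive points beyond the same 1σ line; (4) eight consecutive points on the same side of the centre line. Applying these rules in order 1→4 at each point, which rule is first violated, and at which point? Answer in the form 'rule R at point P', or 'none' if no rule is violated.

rule 3 at point 9

Zone of each point (C = within 1σ̂, B = 1σ̂–2σ̂, A = 2σ̂–3σ̂, * = beyond 3σ̂; sign = side of CL): 1:-C, 2:-C, 3:+C, 4:+C, 5:-B, 6:-C, 7:-B, 8:-B, 9:-B, 10:-A, 11:+B
Rule 3 (four of five consecutive points beyond the same 1σ limit) is satisfied at point 9.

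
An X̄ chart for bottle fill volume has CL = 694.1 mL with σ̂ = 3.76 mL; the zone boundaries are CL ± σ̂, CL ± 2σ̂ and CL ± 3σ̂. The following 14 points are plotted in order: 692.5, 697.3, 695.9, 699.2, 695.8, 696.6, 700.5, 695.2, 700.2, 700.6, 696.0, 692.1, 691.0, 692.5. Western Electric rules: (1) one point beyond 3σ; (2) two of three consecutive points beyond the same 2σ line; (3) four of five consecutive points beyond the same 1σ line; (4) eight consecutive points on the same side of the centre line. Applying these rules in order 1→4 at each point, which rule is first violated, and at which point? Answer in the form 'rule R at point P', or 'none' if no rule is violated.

rule 4 at point 9

Zone of each point (C = within 1σ̂, B = 1σ̂–2σ̂, A = 2σ̂–3σ̂, * = beyond 3σ̂; sign = side of CL): 1:-C, 2:+C, 3:+C, 4:+B, 5:+C, 6:+C, 7:+B, 8:+C, 9:+B, 10:+B, 11:+C, 12:-C, 13:-C, 14:-C
Rule 4 (eight consecutive points on the same side of the centre line) is satisfied at point 9.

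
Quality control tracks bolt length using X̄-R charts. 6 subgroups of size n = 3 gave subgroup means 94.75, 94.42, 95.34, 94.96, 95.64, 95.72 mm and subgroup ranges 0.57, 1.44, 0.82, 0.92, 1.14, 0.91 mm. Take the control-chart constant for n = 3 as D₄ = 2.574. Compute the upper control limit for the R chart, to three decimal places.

R̄ = (0.57 + 1.44 + 0.82 + 0.92 + 1.14 + 0.91) / 6 = 5.8000 / 6 = 0.9667
UCL_R = D₄·R̄ = 2.574 × 0.9667 = 2.4882

2.488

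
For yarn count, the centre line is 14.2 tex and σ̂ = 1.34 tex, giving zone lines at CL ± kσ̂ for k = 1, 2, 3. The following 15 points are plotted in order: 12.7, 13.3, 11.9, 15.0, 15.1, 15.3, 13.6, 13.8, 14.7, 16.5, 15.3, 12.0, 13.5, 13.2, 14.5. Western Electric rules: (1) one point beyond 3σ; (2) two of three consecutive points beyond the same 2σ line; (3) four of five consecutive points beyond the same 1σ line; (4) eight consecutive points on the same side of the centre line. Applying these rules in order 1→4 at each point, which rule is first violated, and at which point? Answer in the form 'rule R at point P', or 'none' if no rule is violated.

Zone of each point (C = within 1σ̂, B = 1σ̂–2σ̂, A = 2σ̂–3σ̂, * = beyond 3σ̂; sign = side of CL): 1:-B, 2:-C, 3:-B, 4:+C, 5:+C, 6:+C, 7:-C, 8:-C, 9:+C, 10:+B, 11:+C, 12:-B, 13:-C, 14:-C, 15:+C
No rule fires across all 15 points.

none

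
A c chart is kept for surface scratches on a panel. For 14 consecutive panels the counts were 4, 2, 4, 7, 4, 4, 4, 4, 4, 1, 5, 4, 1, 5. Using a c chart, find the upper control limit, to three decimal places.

9.623

c̄ = (4 + 2 + 4 + 7 + 4 + 4 + 4 + 4 + 4 + 1 + 5 + 4 + 1 + 5) / 14 = 53 / 14 = 3.7857
UCL = c̄ + 3√c̄ = 3.7857 + 3 × √3.7857 = 3.7857 + 3 × 1.9457 = 9.6228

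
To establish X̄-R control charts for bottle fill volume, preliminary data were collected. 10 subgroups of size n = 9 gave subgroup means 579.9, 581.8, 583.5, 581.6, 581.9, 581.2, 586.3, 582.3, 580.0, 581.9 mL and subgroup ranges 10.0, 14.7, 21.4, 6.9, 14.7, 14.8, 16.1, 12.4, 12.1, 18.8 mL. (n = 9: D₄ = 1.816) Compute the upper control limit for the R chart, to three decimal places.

25.769

R̄ = (10.0 + 14.7 + 21.4 + 6.9 + 14.7 + 14.8 + 16.1 + 12.4 + 12.1 + 18.8) / 10 = 141.9000 / 10 = 14.1900
UCL_R = D₄·R̄ = 1.816 × 14.1900 = 25.7690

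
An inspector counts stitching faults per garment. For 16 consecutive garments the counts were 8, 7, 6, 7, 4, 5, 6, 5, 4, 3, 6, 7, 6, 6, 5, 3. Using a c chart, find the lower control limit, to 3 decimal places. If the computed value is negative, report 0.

c̄ = (8 + 7 + 6 + 7 + 4 + 5 + 6 + 5 + 4 + 3 + 6 + 7 + 6 + 6 + 5 + 3) / 16 = 88 / 16 = 5.5000
LCL = c̄ − 3√c̄ = 5.5000 − 3 × 2.3452 = -1.5356 → 0 (cannot be negative)

0.000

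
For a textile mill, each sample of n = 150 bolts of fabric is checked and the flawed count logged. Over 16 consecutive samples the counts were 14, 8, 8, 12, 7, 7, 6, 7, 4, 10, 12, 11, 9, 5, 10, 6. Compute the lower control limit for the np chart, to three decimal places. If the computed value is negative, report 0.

p̄ = Σdᵢ / (k·n) = 136 / (16 × 150) = 0.05667
LCL = np̄ − 3·√(np̄(1−p̄)) = 8.5000 − 3 × 2.8317 = 0.0050

0.005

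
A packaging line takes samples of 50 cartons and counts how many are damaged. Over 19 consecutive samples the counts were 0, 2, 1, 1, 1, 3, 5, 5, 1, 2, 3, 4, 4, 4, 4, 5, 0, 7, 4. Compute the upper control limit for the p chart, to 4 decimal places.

p̄ = Σdᵢ / (k·n) = 56 / (19 × 50) = 0.05895
UCL = p̄ + 3·√(p̄(1−p̄)/n) = 0.05895 + 3 × √(0.05895×0.94105/50) = 0.05895 + 3 × 0.03331 = 0.15887

0.1589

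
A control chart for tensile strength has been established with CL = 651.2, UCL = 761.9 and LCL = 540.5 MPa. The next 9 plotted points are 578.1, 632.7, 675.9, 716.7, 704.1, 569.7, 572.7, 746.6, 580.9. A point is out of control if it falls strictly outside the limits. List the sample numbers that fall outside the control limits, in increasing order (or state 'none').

none

All 9 points lie within [540.5, 761.9].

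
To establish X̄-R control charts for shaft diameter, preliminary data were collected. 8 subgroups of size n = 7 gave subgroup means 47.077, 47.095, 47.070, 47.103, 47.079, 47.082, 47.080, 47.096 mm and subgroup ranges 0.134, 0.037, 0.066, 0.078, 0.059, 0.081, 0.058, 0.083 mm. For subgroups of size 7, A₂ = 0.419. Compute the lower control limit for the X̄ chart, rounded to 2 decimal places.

47.05

X̄̄ = (47.077 + 47.095 + 47.070 + 47.103 + 47.079 + 47.082 + 47.080 + 47.096) / 8 = 376.6820 / 8 = 47.0853
R̄ = (0.134 + 0.037 + 0.066 + 0.078 + 0.059 + 0.081 + 0.058 + 0.083) / 8 = 0.5960 / 8 = 0.0745
LCL = X̄̄ − A₂·R̄ = 47.0853 − 0.419 × 0.0745 = 47.0540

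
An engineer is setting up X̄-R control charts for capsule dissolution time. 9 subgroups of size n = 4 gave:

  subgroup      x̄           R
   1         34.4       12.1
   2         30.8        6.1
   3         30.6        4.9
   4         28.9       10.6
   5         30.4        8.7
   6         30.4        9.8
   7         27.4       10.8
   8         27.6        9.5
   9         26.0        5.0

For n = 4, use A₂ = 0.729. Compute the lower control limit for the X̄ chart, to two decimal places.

23.33

X̄̄ = (34.4 + 30.8 + 30.6 + 28.9 + 30.4 + 30.4 + 27.4 + 27.6 + 26.0) / 9 = 266.5000 / 9 = 29.6111
R̄ = (12.1 + 6.1 + 4.9 + 10.6 + 8.7 + 9.8 + 10.8 + 9.5 + 5.0) / 9 = 77.5000 / 9 = 8.6111
LCL = X̄̄ − A₂·R̄ = 29.6111 − 0.729 × 8.6111 = 23.3336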